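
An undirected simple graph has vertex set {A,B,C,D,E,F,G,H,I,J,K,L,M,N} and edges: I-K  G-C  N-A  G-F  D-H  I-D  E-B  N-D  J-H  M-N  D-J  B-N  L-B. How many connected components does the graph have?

2

Component: {C, F, G}
Component: {A, B, D, E, H, I, J, K, L, M, N}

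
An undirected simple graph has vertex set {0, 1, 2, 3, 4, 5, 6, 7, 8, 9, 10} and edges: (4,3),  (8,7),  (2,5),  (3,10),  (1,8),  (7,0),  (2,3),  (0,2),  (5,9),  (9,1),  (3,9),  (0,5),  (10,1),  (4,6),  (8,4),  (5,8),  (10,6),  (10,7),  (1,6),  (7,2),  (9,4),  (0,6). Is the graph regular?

Yes

Degrees: 0:4, 1:4, 2:4, 3:4, 4:4, 5:4, 6:4, 7:4, 8:4, 9:4, 10:4
Every vertex has degree 4, so the graph is 4-regular.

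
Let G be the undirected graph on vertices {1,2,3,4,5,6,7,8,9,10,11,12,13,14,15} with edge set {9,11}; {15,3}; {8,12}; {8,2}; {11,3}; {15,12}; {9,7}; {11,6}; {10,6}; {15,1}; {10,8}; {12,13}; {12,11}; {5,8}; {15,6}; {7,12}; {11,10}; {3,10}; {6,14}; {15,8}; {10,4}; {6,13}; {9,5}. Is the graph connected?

A breadth-first search from 1 visits 1, 15, 8, 3, 12, 6, 5, 2, 10, 11, 7, 13, 14, 9, 4 — all 15 vertices — so the graph is connected.

Yes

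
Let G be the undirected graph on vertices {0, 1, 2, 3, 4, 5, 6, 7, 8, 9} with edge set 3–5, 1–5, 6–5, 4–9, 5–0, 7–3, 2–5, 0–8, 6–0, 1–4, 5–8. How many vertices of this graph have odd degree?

Degrees: 0:3, 1:2, 2:1, 3:2, 4:2, 5:6, 6:2, 7:1, 8:2, 9:1
Odd-degree vertices: 0, 2, 7, 9.

4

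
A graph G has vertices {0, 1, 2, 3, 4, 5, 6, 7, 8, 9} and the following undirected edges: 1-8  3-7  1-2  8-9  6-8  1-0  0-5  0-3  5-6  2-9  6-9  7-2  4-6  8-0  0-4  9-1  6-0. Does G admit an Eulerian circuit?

Degrees: 0:6, 1:4, 2:3, 3:2, 4:2, 5:2, 6:5, 7:2, 8:4, 9:4
Vertices with odd degree: 2, 6. An Eulerian circuit requires all degrees even.

No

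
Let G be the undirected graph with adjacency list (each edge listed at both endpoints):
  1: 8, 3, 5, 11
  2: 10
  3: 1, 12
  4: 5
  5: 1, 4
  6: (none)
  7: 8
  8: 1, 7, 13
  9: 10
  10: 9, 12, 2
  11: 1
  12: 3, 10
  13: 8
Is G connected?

No

Component: {6}
Component: {1, 2, 3, 4, 5, 7, 8, 9, 10, 11, 12, 13}
There are 2 separate components, so the graph is not connected.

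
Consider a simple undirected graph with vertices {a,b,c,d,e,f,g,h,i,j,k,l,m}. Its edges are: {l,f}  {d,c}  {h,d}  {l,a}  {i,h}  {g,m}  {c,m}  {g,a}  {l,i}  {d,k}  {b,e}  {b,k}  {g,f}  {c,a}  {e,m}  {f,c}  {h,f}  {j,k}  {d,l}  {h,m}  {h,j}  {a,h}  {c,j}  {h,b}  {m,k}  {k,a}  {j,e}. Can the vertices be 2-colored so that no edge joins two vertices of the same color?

Yes

A valid 2-coloring puts {c, e, g, h, k, l} on one side and {a, b, d, f, i, j, m} on the other; every edge crosses between the two sides.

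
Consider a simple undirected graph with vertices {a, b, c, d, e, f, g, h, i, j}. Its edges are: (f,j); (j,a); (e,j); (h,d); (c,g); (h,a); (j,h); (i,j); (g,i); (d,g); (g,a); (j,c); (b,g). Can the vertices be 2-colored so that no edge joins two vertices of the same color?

The cycle a-h-j-a has length 3, which is odd, so the graph is not bipartite.

No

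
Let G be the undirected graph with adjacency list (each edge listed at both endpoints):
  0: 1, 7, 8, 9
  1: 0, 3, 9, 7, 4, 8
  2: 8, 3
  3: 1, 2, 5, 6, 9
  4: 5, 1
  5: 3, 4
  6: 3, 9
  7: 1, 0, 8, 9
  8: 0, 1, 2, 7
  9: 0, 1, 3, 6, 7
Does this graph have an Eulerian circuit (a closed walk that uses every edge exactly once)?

No

Degrees: 0:4, 1:6, 2:2, 3:5, 4:2, 5:2, 6:2, 7:4, 8:4, 9:5
Vertices with odd degree: 3, 9. An Eulerian circuit requires all degrees even.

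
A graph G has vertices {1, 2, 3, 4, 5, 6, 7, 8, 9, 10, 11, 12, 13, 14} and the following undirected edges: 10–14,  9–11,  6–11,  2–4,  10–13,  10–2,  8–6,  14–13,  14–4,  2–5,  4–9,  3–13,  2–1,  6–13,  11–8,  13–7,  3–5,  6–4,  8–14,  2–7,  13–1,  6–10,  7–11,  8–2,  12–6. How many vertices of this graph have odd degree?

2

Degrees: 1:2, 2:6, 3:2, 4:4, 5:2, 6:6, 7:3, 8:4, 9:2, 10:4, 11:4, 12:1, 13:6, 14:4
Odd-degree vertices: 7, 12.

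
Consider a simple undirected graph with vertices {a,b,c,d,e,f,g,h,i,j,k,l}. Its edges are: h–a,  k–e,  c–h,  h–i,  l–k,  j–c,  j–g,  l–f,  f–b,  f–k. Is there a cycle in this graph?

Yes

The graph has 12 vertices, 10 edges, and 3 connected components.
One cycle is f-l-k-f.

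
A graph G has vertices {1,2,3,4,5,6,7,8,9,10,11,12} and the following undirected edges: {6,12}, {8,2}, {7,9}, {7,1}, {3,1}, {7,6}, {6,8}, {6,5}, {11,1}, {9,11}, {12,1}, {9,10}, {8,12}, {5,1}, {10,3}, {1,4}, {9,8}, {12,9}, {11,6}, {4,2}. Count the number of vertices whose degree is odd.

4

Degrees: 1:6, 2:2, 3:2, 4:2, 5:2, 6:5, 7:3, 8:4, 9:5, 10:2, 11:3, 12:4
Odd-degree vertices: 6, 7, 9, 11.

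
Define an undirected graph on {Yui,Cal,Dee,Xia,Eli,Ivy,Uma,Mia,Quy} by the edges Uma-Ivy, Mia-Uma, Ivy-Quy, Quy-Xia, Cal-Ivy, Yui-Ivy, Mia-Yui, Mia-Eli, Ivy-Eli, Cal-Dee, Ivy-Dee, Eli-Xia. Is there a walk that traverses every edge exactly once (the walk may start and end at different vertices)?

Yes

Degrees: Yui:2, Cal:2, Dee:2, Xia:2, Eli:3, Ivy:6, Uma:2, Mia:3, Quy:2
Odd-degree vertices: Eli, Mia (2 total).
The non-isolated vertices are connected and exactly 2 have odd degree, so an Eulerian trail exists (from Eli to Mia).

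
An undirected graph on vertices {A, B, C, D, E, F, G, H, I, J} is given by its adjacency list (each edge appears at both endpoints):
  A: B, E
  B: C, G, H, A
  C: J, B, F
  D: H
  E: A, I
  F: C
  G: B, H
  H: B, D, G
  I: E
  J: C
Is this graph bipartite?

H-G-B-H is an odd cycle (length 3), and a bipartite graph can contain only even cycles.

No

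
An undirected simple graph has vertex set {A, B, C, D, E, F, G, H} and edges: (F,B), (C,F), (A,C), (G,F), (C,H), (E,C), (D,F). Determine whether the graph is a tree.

|V| = 8, |E| = 7.
It is connected with exactly 7 edges, hence acyclic — it is a tree.

Yes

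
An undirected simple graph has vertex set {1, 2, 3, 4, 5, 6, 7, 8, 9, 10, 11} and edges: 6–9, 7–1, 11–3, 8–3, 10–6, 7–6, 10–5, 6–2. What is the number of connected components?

3

Component: {4}
Component: {3, 8, 11}
Component: {1, 2, 5, 6, 7, 9, 10}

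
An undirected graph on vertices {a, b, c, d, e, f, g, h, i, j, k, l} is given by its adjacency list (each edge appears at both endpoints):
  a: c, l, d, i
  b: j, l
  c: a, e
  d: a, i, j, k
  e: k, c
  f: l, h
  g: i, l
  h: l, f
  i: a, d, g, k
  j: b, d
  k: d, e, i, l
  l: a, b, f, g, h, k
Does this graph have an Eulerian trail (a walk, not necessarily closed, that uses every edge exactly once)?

Yes

Degrees: a:4, b:2, c:2, d:4, e:2, f:2, g:2, h:2, i:4, j:2, k:4, l:6
Odd-degree vertices: none (0 total).
With 0 odd-degree vertices and all edges in one connected piece, an Eulerian trail exists.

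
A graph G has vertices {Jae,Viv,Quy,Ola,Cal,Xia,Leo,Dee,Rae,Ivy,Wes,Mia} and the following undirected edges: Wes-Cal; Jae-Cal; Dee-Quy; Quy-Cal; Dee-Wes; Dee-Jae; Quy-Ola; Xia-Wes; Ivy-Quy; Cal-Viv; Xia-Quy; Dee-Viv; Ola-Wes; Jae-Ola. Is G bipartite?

A valid 2-coloring puts {Ola, Cal, Xia, Leo, Dee, Rae, Ivy, Mia} on one side and {Jae, Viv, Quy, Wes} on the other; every edge crosses between the two sides.

Yes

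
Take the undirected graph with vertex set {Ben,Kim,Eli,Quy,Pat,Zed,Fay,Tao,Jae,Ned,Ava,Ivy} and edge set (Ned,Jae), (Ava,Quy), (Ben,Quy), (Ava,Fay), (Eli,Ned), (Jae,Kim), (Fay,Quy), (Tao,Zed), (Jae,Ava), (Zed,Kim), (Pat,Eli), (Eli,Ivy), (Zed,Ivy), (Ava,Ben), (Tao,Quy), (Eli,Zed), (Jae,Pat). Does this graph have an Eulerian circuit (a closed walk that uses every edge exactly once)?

Yes

Degrees: Ben:2, Kim:2, Eli:4, Quy:4, Pat:2, Zed:4, Fay:2, Tao:2, Jae:4, Ned:2, Ava:4, Ivy:2
Every vertex has even degree and the edges form a single connected piece, so an Eulerian circuit exists.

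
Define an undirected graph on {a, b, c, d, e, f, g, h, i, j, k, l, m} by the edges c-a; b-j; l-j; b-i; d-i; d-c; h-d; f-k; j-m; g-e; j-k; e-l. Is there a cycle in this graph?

No

|V| = 13, |E| = 12, number of components = 1.
A forest on 13 vertices with 1 component has exactly 12 edges, which matches — so no cycle.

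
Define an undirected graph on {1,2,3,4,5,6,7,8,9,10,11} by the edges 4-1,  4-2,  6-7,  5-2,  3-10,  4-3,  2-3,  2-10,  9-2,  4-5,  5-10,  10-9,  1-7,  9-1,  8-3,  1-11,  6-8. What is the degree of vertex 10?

Neighbors of 10: 2, 3, 5, 9.

4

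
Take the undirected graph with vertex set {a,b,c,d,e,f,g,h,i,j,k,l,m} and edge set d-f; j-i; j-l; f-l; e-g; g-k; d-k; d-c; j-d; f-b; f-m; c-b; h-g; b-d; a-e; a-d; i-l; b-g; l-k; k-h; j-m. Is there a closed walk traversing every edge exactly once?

Degrees: a:2, b:4, c:2, d:6, e:2, f:4, g:4, h:2, i:2, j:4, k:4, l:4, m:2
All degrees are even and the non-isolated vertices are connected — an Eulerian circuit exists.

Yes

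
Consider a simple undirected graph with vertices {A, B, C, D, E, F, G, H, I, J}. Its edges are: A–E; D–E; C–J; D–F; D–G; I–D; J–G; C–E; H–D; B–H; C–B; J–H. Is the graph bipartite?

The cycle C-E-D-G-J-C has length 5, which is odd, so the graph is not bipartite.

No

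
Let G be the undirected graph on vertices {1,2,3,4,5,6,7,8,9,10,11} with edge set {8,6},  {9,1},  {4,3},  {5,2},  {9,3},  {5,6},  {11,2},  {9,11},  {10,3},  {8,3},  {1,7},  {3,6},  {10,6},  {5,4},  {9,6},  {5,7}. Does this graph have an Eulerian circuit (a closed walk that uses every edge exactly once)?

Degrees: 1:2, 2:2, 3:5, 4:2, 5:4, 6:5, 7:2, 8:2, 9:4, 10:2, 11:2
Vertices with odd degree: 3, 6. An Eulerian circuit requires all degrees even.

No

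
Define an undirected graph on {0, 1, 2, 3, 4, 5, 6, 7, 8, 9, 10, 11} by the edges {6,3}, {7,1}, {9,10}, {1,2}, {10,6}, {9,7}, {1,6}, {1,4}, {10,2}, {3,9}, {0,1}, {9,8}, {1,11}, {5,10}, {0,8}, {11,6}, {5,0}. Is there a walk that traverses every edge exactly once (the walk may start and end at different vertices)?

Yes

Degrees: 0:3, 1:6, 2:2, 3:2, 4:1, 5:2, 6:4, 7:2, 8:2, 9:4, 10:4, 11:2
Odd-degree vertices: 0, 4 (2 total).
With 2 odd-degree vertices and all edges in one connected piece, an Eulerian trail exists (from 0 to 4).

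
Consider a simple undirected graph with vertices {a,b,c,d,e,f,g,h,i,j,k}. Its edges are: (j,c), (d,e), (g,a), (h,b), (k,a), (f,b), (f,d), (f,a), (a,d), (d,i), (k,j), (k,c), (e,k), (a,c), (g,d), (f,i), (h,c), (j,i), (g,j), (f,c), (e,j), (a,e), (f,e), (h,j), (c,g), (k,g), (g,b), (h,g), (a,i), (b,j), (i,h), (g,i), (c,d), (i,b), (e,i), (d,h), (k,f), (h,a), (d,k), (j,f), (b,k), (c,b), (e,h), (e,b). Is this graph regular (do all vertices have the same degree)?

Yes

Degrees: a:8, b:8, c:8, d:8, e:8, f:8, g:8, h:8, i:8, j:8, k:8
All degrees equal 8; the graph is regular.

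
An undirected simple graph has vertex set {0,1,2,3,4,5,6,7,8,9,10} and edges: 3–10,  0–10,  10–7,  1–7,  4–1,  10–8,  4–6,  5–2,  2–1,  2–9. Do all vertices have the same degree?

No

Degrees: 0:1, 1:3, 2:3, 3:1, 4:2, 5:1, 6:1, 7:2, 8:1, 9:1, 10:4
Degrees are not all equal (e.g. deg(0)=1 but deg(10)=4); not regular.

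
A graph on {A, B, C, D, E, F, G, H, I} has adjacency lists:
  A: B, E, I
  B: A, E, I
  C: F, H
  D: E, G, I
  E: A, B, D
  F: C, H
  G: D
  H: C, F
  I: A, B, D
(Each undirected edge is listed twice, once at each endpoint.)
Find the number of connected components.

Component: {C, F, H}
Component: {A, B, D, E, G, I}

2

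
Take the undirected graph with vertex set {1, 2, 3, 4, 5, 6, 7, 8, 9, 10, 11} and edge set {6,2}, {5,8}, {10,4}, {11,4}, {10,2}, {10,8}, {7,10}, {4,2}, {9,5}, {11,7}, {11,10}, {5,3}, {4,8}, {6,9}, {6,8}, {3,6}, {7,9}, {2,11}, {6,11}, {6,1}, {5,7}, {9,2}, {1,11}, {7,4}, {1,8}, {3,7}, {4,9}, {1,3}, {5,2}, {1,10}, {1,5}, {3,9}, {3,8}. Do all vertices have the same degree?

Degrees: 1:6, 2:6, 3:6, 4:6, 5:6, 6:6, 7:6, 8:6, 9:6, 10:6, 11:6
Every vertex has degree 6, so the graph is 6-regular.

Yes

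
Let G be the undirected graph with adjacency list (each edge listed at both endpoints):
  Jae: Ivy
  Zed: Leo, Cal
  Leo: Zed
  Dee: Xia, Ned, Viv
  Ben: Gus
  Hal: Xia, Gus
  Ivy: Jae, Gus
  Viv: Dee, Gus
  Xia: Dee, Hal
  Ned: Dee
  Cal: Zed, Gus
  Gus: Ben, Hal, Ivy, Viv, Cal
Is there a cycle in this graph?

Yes

|V| = 12, |E| = 12, number of components = 1.
One cycle is Gus-Viv-Dee-Xia-Hal-Gus.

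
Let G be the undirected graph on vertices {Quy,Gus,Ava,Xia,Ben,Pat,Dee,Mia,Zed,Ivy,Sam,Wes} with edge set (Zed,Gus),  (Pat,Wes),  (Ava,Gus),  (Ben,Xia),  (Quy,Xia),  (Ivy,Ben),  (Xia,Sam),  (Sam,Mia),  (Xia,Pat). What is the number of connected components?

Component: {Dee}
Component: {Gus, Ava, Zed}
Component: {Quy, Xia, Ben, Pat, Mia, Ivy, Sam, Wes}

3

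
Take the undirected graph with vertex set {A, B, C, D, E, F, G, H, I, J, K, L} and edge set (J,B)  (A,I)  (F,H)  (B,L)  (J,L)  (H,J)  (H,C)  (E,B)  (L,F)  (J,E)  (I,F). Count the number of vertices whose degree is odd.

Degrees: A:1, B:3, C:1, D:0, E:2, F:3, G:0, H:3, I:2, J:4, K:0, L:3
Odd-degree vertices: A, B, C, F, H, L.

6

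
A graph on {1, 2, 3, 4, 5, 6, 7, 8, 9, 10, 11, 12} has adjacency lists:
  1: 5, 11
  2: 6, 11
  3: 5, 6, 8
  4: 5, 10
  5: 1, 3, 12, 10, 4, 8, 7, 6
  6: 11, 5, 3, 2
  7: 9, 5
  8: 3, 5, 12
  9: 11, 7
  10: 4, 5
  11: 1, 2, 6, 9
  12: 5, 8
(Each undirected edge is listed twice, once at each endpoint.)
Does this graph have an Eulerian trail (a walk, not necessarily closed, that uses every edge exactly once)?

Degrees: 1:2, 2:2, 3:3, 4:2, 5:8, 6:4, 7:2, 8:3, 9:2, 10:2, 11:4, 12:2
Odd-degree vertices: 3, 8 (2 total).
With 2 odd-degree vertices and all edges in one connected piece, an Eulerian trail exists (from 3 to 8).

Yes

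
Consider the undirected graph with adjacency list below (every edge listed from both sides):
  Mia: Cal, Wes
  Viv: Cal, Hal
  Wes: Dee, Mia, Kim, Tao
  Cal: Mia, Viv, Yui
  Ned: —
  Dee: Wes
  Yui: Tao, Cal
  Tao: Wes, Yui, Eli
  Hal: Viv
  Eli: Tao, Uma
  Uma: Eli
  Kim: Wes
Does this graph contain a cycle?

Yes

|V| = 12, |E| = 11, number of components = 2.
Since 11 > 12 - 2, a cycle must exist; for instance Mia-Wes-Tao-Yui-Cal-Mia.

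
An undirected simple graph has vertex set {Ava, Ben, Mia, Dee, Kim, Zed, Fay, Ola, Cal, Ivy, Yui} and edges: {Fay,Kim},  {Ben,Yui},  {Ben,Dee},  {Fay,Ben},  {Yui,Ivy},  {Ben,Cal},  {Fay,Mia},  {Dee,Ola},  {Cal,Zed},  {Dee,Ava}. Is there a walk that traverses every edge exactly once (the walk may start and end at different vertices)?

Degrees: Ava:1, Ben:4, Mia:1, Dee:3, Kim:1, Zed:1, Fay:3, Ola:1, Cal:2, Ivy:1, Yui:2
Odd-degree vertices: Ava, Mia, Dee, Kim, Zed, Fay, Ola, Ivy (8 total).
An Eulerian trail requires 0 or 2 odd-degree vertices; here there are 8.

No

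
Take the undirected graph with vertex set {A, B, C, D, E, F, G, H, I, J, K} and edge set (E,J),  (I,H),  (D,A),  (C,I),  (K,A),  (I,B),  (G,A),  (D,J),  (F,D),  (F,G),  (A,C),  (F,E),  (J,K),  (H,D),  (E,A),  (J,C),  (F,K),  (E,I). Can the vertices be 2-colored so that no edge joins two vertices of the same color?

E-I-H-D-F-E is an odd cycle (length 5), and a bipartite graph can contain only even cycles.

No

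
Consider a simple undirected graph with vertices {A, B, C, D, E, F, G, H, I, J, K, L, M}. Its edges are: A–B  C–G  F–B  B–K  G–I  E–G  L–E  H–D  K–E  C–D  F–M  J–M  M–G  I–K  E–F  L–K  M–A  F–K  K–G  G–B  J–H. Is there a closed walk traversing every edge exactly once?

Degrees: A:2, B:4, C:2, D:2, E:4, F:4, G:6, H:2, I:2, J:2, K:6, L:2, M:4
Every vertex has even degree and the edges form a single connected piece, so an Eulerian circuit exists.

Yes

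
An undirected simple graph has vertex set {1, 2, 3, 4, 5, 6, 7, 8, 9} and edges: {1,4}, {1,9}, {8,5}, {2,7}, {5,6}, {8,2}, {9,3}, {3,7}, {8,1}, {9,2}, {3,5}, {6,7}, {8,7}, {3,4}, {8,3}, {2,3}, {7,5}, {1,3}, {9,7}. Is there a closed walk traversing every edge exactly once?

Degrees: 1:4, 2:4, 3:7, 4:2, 5:4, 6:2, 7:6, 8:5, 9:4
Vertices with odd degree: 3, 8. An Eulerian circuit requires all degrees even.

No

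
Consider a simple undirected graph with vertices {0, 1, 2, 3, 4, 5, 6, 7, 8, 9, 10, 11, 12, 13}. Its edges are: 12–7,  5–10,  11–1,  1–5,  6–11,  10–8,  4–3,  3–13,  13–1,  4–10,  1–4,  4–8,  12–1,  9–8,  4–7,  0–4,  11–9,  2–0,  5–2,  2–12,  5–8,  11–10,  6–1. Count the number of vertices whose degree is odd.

2

Degrees: 0:2, 1:6, 2:3, 3:2, 4:6, 5:4, 6:2, 7:2, 8:4, 9:2, 10:4, 11:4, 12:3, 13:2
Odd-degree vertices: 2, 12.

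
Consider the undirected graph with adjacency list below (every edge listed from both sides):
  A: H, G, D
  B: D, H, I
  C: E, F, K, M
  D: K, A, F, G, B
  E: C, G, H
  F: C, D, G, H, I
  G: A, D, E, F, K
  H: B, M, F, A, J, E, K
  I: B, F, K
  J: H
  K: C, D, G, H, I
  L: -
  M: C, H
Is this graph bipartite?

The cycle D-G-K-D has length 3, which is odd, so the graph is not bipartite.

No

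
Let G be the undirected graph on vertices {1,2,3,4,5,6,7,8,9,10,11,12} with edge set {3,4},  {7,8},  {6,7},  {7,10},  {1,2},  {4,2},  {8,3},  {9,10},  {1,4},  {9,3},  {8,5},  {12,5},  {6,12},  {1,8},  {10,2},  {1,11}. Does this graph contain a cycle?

The graph has 12 vertices, 16 edges, and 1 connected component.
One cycle is 1-4-3-8-1.

Yes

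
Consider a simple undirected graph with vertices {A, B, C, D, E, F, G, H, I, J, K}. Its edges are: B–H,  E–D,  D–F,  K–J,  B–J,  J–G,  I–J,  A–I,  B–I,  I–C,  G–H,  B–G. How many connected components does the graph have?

Component: {D, E, F}
Component: {A, B, C, G, H, I, J, K}

2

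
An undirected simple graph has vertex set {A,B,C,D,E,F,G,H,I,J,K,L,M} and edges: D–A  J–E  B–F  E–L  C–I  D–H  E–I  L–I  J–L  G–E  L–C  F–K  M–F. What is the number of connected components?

3

Component: {A, D, H}
Component: {B, F, K, M}
Component: {C, E, G, I, J, L}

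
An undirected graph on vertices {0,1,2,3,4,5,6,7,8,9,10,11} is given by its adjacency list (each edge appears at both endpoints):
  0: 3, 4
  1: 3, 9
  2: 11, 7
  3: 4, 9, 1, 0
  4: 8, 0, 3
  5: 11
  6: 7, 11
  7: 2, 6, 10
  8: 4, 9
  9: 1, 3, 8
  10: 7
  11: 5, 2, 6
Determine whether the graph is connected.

No

Component: {0, 1, 3, 4, 8, 9}
Component: {2, 5, 6, 7, 10, 11}
There are 2 separate components, so the graph is not connected.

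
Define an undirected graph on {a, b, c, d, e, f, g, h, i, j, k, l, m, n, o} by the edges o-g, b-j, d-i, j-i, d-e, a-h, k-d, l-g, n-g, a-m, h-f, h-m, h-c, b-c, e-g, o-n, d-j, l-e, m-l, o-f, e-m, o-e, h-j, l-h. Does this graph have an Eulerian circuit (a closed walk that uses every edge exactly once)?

Degrees: a:2, b:2, c:2, d:4, e:5, f:2, g:4, h:6, i:2, j:4, k:1, l:4, m:4, n:2, o:4
e, k have odd degree; an Eulerian circuit needs every degree to be even, so none exists.

No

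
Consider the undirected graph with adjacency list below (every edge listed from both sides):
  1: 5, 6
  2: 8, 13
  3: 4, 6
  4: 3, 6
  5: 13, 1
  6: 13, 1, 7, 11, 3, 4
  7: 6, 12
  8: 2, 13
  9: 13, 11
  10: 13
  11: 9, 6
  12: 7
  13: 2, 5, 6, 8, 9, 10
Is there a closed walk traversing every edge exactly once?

Degrees: 1:2, 2:2, 3:2, 4:2, 5:2, 6:6, 7:2, 8:2, 9:2, 10:1, 11:2, 12:1, 13:6
Vertices with odd degree: 10, 12. An Eulerian circuit requires all degrees even.

No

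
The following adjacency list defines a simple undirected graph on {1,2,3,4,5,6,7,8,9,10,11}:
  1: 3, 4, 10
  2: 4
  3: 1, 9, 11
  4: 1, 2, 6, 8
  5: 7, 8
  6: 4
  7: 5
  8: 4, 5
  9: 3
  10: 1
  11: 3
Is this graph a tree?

Yes

The graph has 11 vertices and 10 edges.
It is connected with exactly 10 edges, hence acyclic — it is a tree.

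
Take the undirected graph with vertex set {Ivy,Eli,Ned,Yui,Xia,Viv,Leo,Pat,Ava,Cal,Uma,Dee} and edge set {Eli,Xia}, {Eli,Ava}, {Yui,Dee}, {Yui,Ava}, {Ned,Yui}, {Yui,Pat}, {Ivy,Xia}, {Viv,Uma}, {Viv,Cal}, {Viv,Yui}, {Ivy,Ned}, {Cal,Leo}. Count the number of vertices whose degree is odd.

6

Degrees: Ivy:2, Eli:2, Ned:2, Yui:5, Xia:2, Viv:3, Leo:1, Pat:1, Ava:2, Cal:2, Uma:1, Dee:1
Odd-degree vertices: Yui, Viv, Leo, Pat, Uma, Dee.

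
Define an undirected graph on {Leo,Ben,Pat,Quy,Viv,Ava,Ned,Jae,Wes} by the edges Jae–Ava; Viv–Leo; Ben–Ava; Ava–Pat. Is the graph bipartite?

Yes

Color {Quy, Viv, Ava, Ned, Wes} black and {Leo, Ben, Pat, Jae} white. No edge joins two same-colored vertices, so the graph is bipartite.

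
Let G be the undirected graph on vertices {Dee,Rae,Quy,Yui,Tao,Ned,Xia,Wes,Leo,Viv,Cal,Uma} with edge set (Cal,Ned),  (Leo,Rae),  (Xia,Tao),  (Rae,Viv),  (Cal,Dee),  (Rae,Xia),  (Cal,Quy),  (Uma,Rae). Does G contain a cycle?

The graph has 12 vertices, 8 edges, and 4 connected components.
A forest on 12 vertices with 4 components has exactly 8 edges, which matches — so no cycle.

No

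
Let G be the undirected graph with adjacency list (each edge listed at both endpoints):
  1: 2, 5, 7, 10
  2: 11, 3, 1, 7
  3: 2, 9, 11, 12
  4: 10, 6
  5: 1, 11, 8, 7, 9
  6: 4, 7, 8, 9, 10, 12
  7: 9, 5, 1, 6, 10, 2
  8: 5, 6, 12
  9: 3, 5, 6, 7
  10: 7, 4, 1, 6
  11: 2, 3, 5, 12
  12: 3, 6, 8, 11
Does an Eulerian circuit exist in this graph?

No

Degrees: 1:4, 2:4, 3:4, 4:2, 5:5, 6:6, 7:6, 8:3, 9:4, 10:4, 11:4, 12:4
Vertices with odd degree: 5, 8. An Eulerian circuit requires all degrees even.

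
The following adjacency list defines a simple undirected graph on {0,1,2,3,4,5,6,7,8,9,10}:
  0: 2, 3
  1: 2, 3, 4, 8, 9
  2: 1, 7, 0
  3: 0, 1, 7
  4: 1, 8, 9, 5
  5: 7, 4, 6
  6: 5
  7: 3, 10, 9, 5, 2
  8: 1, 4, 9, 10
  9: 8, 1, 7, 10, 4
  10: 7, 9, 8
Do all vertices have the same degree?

Degrees: 0:2, 1:5, 2:3, 3:3, 4:4, 5:3, 6:1, 7:5, 8:4, 9:5, 10:3
Degrees are not all equal (e.g. deg(6)=1 but deg(1)=5); not regular.

No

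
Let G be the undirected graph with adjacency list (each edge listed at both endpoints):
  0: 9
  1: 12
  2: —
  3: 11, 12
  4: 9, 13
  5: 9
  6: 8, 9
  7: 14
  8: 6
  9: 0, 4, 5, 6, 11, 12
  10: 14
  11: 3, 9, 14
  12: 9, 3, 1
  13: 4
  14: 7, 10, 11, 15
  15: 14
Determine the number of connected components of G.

Component: {2}
Component: {0, 1, 3, 4, 5, 6, 7, 8, 9, 10, 11, 12, 13, 14, 15}

2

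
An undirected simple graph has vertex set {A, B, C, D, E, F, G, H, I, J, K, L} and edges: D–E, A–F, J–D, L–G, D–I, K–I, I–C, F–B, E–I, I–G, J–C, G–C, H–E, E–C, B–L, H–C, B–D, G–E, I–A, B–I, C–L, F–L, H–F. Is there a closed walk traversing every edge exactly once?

Degrees: A:2, B:4, C:6, D:4, E:5, F:4, G:4, H:3, I:7, J:2, K:1, L:4
E, H, I, K have odd degree; an Eulerian circuit needs every degree to be even, so none exists.

No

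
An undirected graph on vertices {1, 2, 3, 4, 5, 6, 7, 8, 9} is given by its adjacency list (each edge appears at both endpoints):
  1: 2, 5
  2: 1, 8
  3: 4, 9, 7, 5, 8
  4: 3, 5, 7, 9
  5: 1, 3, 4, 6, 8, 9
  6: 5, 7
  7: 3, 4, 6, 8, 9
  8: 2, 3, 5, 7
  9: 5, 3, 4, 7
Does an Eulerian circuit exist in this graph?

Degrees: 1:2, 2:2, 3:5, 4:4, 5:6, 6:2, 7:5, 8:4, 9:4
3, 7 have odd degree; an Eulerian circuit needs every degree to be even, so none exists.

No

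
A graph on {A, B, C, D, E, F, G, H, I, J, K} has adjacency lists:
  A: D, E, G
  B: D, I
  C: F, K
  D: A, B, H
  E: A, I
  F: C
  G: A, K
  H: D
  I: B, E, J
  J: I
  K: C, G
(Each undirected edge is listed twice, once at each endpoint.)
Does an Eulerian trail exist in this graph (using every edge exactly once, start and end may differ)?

No

Degrees: A:3, B:2, C:2, D:3, E:2, F:1, G:2, H:1, I:3, J:1, K:2
Odd-degree vertices: A, D, F, H, I, J (6 total).
With 6 odd-degree vertices (more than two), no single trail can use every edge.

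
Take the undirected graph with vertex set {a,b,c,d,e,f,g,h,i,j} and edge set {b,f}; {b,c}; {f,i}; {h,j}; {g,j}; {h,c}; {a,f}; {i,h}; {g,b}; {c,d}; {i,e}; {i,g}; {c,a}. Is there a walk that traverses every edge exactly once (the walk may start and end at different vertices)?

No

Degrees: a:2, b:3, c:4, d:1, e:1, f:3, g:3, h:3, i:4, j:2
Odd-degree vertices: b, d, e, f, g, h (6 total).
An Eulerian trail requires 0 or 2 odd-degree vertices; here there are 6.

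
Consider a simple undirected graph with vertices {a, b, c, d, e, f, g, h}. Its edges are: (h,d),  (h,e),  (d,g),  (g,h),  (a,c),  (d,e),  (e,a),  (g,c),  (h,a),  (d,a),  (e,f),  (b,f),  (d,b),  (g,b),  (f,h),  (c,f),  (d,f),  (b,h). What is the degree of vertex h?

Neighbors of h: a, b, d, e, f, g.

6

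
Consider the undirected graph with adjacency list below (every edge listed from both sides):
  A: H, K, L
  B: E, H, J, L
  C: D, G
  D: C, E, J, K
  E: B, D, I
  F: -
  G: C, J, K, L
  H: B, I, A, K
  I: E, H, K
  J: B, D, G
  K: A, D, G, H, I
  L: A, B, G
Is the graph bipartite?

No

The cycle K-H-I-K has length 3, which is odd, so the graph is not bipartite.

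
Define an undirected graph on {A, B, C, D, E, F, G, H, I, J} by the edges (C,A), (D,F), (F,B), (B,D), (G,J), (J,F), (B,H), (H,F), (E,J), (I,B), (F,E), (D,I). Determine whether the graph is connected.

No

Component: {A, C}
Component: {B, D, E, F, G, H, I, J}
There are 2 separate components, so the graph is not connected.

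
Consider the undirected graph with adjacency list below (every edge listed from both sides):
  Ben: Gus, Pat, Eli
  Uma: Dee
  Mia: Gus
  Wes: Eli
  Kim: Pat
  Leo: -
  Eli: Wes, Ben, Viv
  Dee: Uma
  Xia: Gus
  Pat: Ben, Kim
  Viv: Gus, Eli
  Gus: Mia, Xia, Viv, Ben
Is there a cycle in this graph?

|V| = 12, |E| = 10, number of components = 3.
One cycle is Ben-Gus-Viv-Eli-Ben.

Yes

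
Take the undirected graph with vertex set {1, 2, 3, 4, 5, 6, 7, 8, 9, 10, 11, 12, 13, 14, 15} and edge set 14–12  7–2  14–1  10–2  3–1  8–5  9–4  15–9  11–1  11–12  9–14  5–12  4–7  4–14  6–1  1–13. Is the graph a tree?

No

The graph has 15 vertices and 16 edges.
Connected but with 16 > 14 edges, so it has a cycle and is not a tree.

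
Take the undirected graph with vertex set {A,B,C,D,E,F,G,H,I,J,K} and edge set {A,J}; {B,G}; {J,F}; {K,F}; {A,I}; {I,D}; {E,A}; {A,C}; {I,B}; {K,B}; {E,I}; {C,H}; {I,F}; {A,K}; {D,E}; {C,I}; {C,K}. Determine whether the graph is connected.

Starting from A and exploring outward reaches every vertex (A, C, I, J, K, E, H, F, B, D, G); the graph is connected.

Yes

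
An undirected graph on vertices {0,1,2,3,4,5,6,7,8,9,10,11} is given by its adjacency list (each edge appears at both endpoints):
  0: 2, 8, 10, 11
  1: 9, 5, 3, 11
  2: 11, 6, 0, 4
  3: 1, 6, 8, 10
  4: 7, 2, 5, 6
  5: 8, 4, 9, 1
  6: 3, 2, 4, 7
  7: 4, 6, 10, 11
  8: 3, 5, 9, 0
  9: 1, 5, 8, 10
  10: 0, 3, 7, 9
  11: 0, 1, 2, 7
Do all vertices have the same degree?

Yes

Degrees: 0:4, 1:4, 2:4, 3:4, 4:4, 5:4, 6:4, 7:4, 8:4, 9:4, 10:4, 11:4
All degrees equal 4; the graph is regular.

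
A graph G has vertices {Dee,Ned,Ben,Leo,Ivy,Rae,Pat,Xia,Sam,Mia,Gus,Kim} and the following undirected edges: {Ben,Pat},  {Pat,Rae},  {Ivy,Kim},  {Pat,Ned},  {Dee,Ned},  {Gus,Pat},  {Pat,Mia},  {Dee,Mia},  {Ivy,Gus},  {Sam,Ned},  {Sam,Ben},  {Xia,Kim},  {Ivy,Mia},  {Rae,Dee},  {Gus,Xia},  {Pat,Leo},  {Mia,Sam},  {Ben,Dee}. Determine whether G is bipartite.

Yes

Color {Ned, Ben, Leo, Rae, Mia, Gus, Kim} black and {Dee, Ivy, Pat, Xia, Sam} white. No edge joins two same-colored vertices, so the graph is bipartite.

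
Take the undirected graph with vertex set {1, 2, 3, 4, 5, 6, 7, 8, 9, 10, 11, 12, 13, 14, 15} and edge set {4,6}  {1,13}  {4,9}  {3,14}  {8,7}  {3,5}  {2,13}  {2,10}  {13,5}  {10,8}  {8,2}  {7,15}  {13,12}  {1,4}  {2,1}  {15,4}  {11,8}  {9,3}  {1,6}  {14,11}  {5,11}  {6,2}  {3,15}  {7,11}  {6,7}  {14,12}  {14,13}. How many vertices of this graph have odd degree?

4

Degrees: 1:4, 2:5, 3:4, 4:4, 5:3, 6:4, 7:4, 8:4, 9:2, 10:2, 11:4, 12:2, 13:5, 14:4, 15:3
Odd-degree vertices: 2, 5, 13, 15.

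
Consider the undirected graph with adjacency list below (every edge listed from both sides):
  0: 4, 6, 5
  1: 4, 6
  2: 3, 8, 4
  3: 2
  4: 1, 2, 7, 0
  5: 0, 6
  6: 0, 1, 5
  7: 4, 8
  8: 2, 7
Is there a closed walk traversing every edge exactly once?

Degrees: 0:3, 1:2, 2:3, 3:1, 4:4, 5:2, 6:3, 7:2, 8:2
0, 2, 3, 6 have odd degree; an Eulerian circuit needs every degree to be even, so none exists.

No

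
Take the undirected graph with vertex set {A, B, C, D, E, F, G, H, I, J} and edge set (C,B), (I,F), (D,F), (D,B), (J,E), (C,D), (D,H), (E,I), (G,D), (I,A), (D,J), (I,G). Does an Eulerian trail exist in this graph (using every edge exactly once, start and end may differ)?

Degrees: A:1, B:2, C:2, D:6, E:2, F:2, G:2, H:1, I:4, J:2
Odd-degree vertices: A, H (2 total).
The non-isolated vertices are connected and exactly 2 have odd degree, so an Eulerian trail exists (from A to H).

Yes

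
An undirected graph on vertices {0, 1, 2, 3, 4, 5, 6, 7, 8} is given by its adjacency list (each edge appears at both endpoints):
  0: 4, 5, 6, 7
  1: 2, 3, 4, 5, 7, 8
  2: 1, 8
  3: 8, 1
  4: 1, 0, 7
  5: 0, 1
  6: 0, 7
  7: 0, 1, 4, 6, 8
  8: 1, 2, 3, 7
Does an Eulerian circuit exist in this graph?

No

Degrees: 0:4, 1:6, 2:2, 3:2, 4:3, 5:2, 6:2, 7:5, 8:4
4, 7 have odd degree; an Eulerian circuit needs every degree to be even, so none exists.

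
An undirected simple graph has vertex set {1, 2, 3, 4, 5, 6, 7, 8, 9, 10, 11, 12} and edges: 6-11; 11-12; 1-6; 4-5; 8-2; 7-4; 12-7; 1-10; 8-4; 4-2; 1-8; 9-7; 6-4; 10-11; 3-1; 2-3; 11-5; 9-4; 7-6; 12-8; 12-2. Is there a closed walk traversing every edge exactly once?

Yes

Degrees: 1:4, 2:4, 3:2, 4:6, 5:2, 6:4, 7:4, 8:4, 9:2, 10:2, 11:4, 12:4
Every vertex has even degree and the edges form a single connected piece, so an Eulerian circuit exists.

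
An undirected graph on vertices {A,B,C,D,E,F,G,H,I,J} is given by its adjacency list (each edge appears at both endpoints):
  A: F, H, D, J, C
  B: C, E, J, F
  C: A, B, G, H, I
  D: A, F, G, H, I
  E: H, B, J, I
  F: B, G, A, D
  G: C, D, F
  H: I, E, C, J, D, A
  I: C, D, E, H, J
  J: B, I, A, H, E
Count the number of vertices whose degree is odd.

Degrees: A:5, B:4, C:5, D:5, E:4, F:4, G:3, H:6, I:5, J:5
Odd-degree vertices: A, C, D, G, I, J.

6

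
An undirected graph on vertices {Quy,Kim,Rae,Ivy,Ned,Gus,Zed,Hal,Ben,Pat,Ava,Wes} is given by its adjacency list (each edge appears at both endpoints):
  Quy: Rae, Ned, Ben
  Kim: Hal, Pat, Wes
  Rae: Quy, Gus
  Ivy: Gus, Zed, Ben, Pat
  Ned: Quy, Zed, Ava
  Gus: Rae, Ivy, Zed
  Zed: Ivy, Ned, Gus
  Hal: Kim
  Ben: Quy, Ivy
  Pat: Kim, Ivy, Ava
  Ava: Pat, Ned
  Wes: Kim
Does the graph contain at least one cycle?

Yes

The graph has 12 vertices, 15 edges, and 1 connected component.
One cycle is Ivy-Pat-Ava-Ned-Zed-Ivy.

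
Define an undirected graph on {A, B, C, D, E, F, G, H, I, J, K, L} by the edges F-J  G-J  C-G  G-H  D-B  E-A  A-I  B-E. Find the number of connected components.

Component: {K}
Component: {L}
Component: {A, B, D, E, I}
Component: {C, F, G, H, J}

4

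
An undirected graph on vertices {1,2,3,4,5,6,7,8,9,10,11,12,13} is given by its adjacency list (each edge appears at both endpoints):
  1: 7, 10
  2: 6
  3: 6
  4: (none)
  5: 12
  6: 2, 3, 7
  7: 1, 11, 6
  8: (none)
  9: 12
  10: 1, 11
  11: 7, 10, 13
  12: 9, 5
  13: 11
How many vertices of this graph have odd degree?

8

Degrees: 1:2, 2:1, 3:1, 4:0, 5:1, 6:3, 7:3, 8:0, 9:1, 10:2, 11:3, 12:2, 13:1
Odd-degree vertices: 2, 3, 5, 6, 7, 9, 11, 13.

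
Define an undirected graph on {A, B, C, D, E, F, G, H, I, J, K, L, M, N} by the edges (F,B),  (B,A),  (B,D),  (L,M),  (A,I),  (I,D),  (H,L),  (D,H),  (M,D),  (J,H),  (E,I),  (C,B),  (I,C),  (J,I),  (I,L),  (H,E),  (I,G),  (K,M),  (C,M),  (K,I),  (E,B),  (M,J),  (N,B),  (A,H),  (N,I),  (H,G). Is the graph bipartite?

A valid 2-coloring puts {B, H, I, M} on one side and {A, C, D, E, F, G, J, K, L, N} on the other; every edge crosses between the two sides.

Yes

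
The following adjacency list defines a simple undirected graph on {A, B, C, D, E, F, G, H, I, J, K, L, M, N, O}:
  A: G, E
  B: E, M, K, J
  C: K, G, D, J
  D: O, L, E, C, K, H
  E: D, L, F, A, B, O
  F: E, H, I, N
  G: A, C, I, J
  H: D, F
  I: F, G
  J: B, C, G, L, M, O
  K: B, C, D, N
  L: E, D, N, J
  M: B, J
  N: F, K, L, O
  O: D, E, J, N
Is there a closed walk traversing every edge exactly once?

Degrees: A:2, B:4, C:4, D:6, E:6, F:4, G:4, H:2, I:2, J:6, K:4, L:4, M:2, N:4, O:4
Every vertex has even degree and the edges form a single connected piece, so an Eulerian circuit exists.

Yes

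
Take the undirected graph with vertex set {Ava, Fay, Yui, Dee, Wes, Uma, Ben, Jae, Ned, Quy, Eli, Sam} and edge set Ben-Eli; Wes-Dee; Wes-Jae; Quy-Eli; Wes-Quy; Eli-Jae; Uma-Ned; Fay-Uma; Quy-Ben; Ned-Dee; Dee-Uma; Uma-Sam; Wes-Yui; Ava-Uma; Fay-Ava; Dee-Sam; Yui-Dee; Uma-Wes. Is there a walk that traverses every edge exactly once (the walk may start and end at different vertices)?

Degrees: Ava:2, Fay:2, Yui:2, Dee:5, Wes:5, Uma:6, Ben:2, Jae:2, Ned:2, Quy:3, Eli:3, Sam:2
Odd-degree vertices: Dee, Wes, Quy, Eli (4 total).
With 4 odd-degree vertices (more than two), no single trail can use every edge.

No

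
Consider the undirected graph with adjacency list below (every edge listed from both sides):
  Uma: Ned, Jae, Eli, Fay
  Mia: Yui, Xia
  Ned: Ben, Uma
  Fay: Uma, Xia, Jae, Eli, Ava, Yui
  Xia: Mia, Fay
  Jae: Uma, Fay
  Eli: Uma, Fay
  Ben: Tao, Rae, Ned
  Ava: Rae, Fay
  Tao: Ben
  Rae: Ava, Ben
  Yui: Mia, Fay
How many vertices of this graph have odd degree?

2

Degrees: Uma:4, Mia:2, Ned:2, Fay:6, Xia:2, Jae:2, Eli:2, Ben:3, Ava:2, Tao:1, Rae:2, Yui:2
Odd-degree vertices: Ben, Tao.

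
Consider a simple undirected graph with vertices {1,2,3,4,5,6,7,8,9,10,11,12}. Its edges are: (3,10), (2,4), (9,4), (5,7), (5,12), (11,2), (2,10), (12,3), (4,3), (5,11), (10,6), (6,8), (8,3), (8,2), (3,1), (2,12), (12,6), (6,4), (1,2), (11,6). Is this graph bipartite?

Color {2, 3, 5, 6, 9} black and {1, 4, 7, 8, 10, 11, 12} white. No edge joins two same-colored vertices, so the graph is bipartite.

Yes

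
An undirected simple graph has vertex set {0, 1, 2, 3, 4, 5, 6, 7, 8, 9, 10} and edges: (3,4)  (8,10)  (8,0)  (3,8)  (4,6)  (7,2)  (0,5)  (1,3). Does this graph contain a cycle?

No

The graph has 11 vertices, 8 edges, and 3 connected components.
Since 8 = 11 - 3, the graph is a forest and contains no cycle.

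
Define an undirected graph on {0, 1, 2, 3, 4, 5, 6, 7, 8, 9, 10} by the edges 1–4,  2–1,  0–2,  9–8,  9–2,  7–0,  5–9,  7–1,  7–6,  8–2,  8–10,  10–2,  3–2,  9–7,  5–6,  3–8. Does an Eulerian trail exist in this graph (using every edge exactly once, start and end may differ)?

Degrees: 0:2, 1:3, 2:6, 3:2, 4:1, 5:2, 6:2, 7:4, 8:4, 9:4, 10:2
Odd-degree vertices: 1, 4 (2 total).
With 2 odd-degree vertices and all edges in one connected piece, an Eulerian trail exists (from 1 to 4).

Yes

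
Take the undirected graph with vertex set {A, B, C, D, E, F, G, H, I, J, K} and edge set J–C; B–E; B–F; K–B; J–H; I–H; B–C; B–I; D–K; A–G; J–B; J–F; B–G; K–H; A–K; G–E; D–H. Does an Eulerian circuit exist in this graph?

Degrees: A:2, B:7, C:2, D:2, E:2, F:2, G:3, H:4, I:2, J:4, K:4
Vertices with odd degree: B, G. An Eulerian circuit requires all degrees even.

No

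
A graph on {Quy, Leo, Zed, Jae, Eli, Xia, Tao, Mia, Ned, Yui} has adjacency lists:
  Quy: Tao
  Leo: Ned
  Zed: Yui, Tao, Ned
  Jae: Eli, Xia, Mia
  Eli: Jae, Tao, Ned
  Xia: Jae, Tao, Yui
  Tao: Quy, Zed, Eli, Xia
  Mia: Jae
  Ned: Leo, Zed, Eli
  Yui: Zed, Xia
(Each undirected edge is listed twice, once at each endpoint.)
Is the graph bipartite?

Yes

A valid 2-coloring puts {Jae, Tao, Ned, Yui} on one side and {Quy, Leo, Zed, Eli, Xia, Mia} on the other; every edge crosses between the two sides.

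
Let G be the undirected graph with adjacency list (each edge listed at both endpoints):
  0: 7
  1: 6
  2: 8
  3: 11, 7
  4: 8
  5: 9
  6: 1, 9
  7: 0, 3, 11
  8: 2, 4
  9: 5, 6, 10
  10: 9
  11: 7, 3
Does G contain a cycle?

|V| = 12, |E| = 10, number of components = 3.
Since 10 > 12 - 3, a cycle must exist; for instance 7-11-3-7.

Yes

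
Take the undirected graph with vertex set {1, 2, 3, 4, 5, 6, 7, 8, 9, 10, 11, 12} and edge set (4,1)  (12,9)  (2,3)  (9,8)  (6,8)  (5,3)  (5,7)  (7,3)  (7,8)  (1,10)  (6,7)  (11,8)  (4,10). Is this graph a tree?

The graph has 12 vertices and 13 edges.
It is not connected, so it is not a tree.

No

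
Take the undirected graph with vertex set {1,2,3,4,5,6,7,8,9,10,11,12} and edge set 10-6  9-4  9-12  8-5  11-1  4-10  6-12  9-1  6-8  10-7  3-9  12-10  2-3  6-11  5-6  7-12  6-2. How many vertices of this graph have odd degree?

0

Degrees: 1:2, 2:2, 3:2, 4:2, 5:2, 6:6, 7:2, 8:2, 9:4, 10:4, 11:2, 12:4
Odd-degree vertices: none.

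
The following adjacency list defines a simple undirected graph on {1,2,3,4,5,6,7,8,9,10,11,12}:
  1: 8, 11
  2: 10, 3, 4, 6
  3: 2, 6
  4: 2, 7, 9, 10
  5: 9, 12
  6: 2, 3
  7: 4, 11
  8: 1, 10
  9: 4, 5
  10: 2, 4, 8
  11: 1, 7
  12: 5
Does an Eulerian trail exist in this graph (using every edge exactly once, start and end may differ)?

Yes

Degrees: 1:2, 2:4, 3:2, 4:4, 5:2, 6:2, 7:2, 8:2, 9:2, 10:3, 11:2, 12:1
Odd-degree vertices: 10, 12 (2 total).
The non-isolated vertices are connected and exactly 2 have odd degree, so an Eulerian trail exists (from 10 to 12).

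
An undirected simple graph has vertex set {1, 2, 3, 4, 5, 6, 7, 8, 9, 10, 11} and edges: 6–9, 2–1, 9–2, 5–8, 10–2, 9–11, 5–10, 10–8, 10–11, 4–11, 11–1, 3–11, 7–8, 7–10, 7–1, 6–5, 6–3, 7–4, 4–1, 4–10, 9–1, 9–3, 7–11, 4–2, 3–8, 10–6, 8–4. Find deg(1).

Neighbors of 1: 2, 4, 7, 9, 11.

5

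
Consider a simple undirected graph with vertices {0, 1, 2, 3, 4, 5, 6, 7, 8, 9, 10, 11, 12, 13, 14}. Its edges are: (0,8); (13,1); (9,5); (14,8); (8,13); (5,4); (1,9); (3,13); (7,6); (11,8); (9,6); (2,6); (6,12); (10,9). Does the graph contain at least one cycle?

No

|V| = 15, |E| = 14, number of components = 1.
Since 14 = 15 - 1, the graph is a forest and contains no cycle.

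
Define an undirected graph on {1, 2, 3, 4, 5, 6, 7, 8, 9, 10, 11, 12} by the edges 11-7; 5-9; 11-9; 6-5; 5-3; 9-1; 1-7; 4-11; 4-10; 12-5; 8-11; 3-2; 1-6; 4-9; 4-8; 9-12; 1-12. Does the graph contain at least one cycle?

Yes

The graph has 12 vertices, 17 edges, and 1 connected component.
One cycle is 1-7-11-9-5-6-1.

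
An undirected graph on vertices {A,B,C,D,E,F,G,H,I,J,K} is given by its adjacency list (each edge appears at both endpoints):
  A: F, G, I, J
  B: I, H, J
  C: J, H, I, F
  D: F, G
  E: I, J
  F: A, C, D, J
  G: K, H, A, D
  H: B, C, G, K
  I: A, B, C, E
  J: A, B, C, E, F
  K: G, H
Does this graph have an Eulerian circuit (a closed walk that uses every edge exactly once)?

Degrees: A:4, B:3, C:4, D:2, E:2, F:4, G:4, H:4, I:4, J:5, K:2
B, J have odd degree; an Eulerian circuit needs every degree to be even, so none exists.

No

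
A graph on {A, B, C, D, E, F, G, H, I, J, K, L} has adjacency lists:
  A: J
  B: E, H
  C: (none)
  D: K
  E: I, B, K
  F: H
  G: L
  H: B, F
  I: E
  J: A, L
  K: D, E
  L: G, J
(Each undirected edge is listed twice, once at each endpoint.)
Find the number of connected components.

Component: {C}
Component: {A, G, J, L}
Component: {B, D, E, F, H, I, K}

3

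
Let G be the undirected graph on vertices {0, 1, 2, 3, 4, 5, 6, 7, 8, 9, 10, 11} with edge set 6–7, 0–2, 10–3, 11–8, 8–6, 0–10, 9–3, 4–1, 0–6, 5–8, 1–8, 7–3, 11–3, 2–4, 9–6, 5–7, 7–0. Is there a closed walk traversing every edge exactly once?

Yes

Degrees: 0:4, 1:2, 2:2, 3:4, 4:2, 5:2, 6:4, 7:4, 8:4, 9:2, 10:2, 11:2
Every vertex has even degree and the edges form a single connected piece, so an Eulerian circuit exists.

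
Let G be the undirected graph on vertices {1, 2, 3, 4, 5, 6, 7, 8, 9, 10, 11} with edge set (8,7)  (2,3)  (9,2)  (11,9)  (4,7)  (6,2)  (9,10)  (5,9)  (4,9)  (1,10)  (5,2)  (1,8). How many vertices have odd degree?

4

Degrees: 1:2, 2:4, 3:1, 4:2, 5:2, 6:1, 7:2, 8:2, 9:5, 10:2, 11:1
Odd-degree vertices: 3, 6, 9, 11.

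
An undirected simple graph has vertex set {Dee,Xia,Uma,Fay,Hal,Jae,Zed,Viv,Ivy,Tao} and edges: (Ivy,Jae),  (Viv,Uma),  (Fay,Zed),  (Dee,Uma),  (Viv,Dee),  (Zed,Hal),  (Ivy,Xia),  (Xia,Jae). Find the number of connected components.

Component: {Tao}
Component: {Dee, Uma, Viv}
Component: {Xia, Jae, Ivy}
Component: {Fay, Hal, Zed}

4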